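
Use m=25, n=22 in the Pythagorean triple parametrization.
(141, 1100, 1109)

Euclid's formula: a = m² - n², b = 2mn, c = m² + n²
m = 25, n = 22
a = 25² - 22² = 625 - 484 = 141
b = 2 × 25 × 22 = 1100
c = 25² + 22² = 625 + 484 = 1109
Verification: 141² + 1100² = 19881 + 1210000 = 1229881 = 1109² ✓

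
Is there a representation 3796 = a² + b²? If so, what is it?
14² + 60² (a=14, b=60)

Factorization: 3796 = 2^2 × 13 × 73
By Fermat: n is sum of two squares iff every prime p ≡ 3 (mod 4) appears to even power.
All primes ≡ 3 (mod 4) appear to even power.
Search a = 0, 1, 2, … for 3796 - a² a perfect square: first hit at a = 14: 3796 - 196 = 3600 = 60².
3796 = 14² + 60² = 196 + 3600 ✓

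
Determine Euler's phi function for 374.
160

374 = 2 × 11 × 17
φ(n) = n × ∏(1 - 1/p) for each prime p dividing n
φ(374) = 374 × (1 - 1/2) × (1 - 1/11) × (1 - 1/17) = 160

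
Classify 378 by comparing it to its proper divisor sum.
abundant

Proper divisors of 378: sum = 1 + 2 + 3 + 6 + 7 + 9 + 14 + 18 + 21 + 27 + 42 + 54 + 63 + 126 + 189 = 582
Since 582 > 378, 378 is abundant.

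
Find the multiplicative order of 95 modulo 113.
8

113 is prime, so ord(95) divides φ(113) = 112.
Divisors of 112: 1, 2, 4, 7, 8, 14, 16, 28, 56, 112.
Repeated squaring: 95^1 ≡ 95, 95^2 ≡ 98, 95^4 ≡ 112, 95^8 ≡ 1, 95^16 ≡ 1, 95^32 ≡ 1, 95^64 ≡ 1 (mod 113).
Test 95^d mod 113 for each divisor d in increasing order:
95^1 ≡ 95
95^2 ≡ 98
95^4 ≡ 112
95^7 = 95^4·95^2·95^1 ≡ 69
95^8 ≡ 1  ← first divisor giving 1
The order is 8.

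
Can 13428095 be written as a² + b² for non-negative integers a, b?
Not possible

Factorization: 13428095 = 5 × 139^3
By Fermat: n is sum of two squares iff every prime p ≡ 3 (mod 4) appears to even power.
Prime(s) ≡ 3 (mod 4) with odd exponent: [(139, 3)]
Therefore 13428095 cannot be expressed as a² + b².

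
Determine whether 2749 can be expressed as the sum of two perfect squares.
30² + 43² (a=30, b=43)

Factorization: 2749 = 2749
By Fermat: n is sum of two squares iff every prime p ≡ 3 (mod 4) appears to even power.
All primes ≡ 3 (mod 4) appear to even power.
Search a = 0, 1, 2, … for 2749 - a² a perfect square: first hit at a = 30: 2749 - 900 = 1849 = 43².
2749 = 30² + 43² = 900 + 1849 ✓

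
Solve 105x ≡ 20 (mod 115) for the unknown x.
x ≡ 21 (mod 23)

gcd(105, 115) = 5, which divides 20, so solutions exist.
Divide through by 5: 21x ≡ 4 (mod 23).
Find 21^(-1) mod 23 by the extended Euclidean algorithm:
23 = 1 × 21 + 2  ⟹  2 = (1)·23 + (-1)·21
21 = 10 × 2 + 1  ⟹  1 = (-10)·23 + (11)·21
So (11)·21 ≡ 1 (mod 23), i.e. 21^(-1) ≡ 11 (mod 23).
x ≡ 11 × 4 = 44 ≡ 21 (mod 23).
Check: 105 × 21 = 2205 ≡ 20 (mod 115).
x ≡ 21 (mod 23), giving 5 solutions mod 115.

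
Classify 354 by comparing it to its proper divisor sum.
abundant

Proper divisors of 354: sum = 1 + 2 + 3 + 6 + 59 + 118 + 177 = 366
Since 366 > 354, 354 is abundant.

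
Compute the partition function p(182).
819876908323

p(n) counts ways to write n as a sum of positive integers (order ignored).
Euler's pentagonal recurrence: p(k) = p(k-1) + p(k-2) - p(k-5) - p(k-7) + p(k-12) + p(k-15) - ... (offsets j(3j∓1)/2, signs ++--, p(0)=1, p(<0)=0).
DP table for k = 0..181: p(0)=1, p(1)=1, p(2)=2, p(3)=3, p(4)=5, p(5)=7, p(6)=11, p(7)=15, p(8)=22, p(9)=30, p(10)=42, p(11)=56, p(12)=77, p(13)=101, p(14)=135, p(15)=176, p(16)=231, p(17)=297, p(18)=385, p(19)=490, p(20)=627, p(21)=792, p(22)=1002, p(23)=1255, p(24)=1575, p(25)=1958, p(26)=2436, p(27)=3010, p(28)=3718, p(29)=4565, p(30)=5604, p(31)=6842, p(32)=8349, p(33)=10143, p(34)=12310, p(35)=14883, p(36)=17977, p(37)=21637, p(38)=26015, p(39)=31185, p(40)=37338, p(41)=44583, p(42)=53174, p(43)=63261, p(44)=75175, p(45)=89134, p(46)=105558, p(47)=124754, p(48)=147273, p(49)=173525, p(50)=204226, p(51)=239943, p(52)=281589, p(53)=329931, p(54)=386155, p(55)=451276, p(56)=526823, p(57)=614154, p(58)=715220, p(59)=831820, p(60)=966467, p(61)=1121505, p(62)=1300156, p(63)=1505499, p(64)=1741630, p(65)=2012558, p(66)=2323520, p(67)=2679689, p(68)=3087735, p(69)=3554345, p(70)=4087968, p(71)=4697205, p(72)=5392783, p(73)=6185689, p(74)=7089500, p(75)=8118264, p(76)=9289091, p(77)=10619863, p(78)=12132164, p(79)=13848650, p(80)=15796476, p(81)=18004327, p(82)=20506255, p(83)=23338469, p(84)=26543660, p(85)=30167357, p(86)=34262962, p(87)=38887673, p(88)=44108109, p(89)=49995925, p(90)=56634173, p(91)=64112359, p(92)=72533807, p(93)=82010177, p(94)=92669720, p(95)=104651419, p(96)=118114304, p(97)=133230930, p(98)=150198136, p(99)=169229875, p(100)=190569292, p(101)=214481126, p(102)=241265379, p(103)=271248950, p(104)=304801365, p(105)=342325709, p(106)=384276336, p(107)=431149389, p(108)=483502844, p(109)=541946240, p(110)=607163746, p(111)=679903203, p(112)=761002156, p(113)=851376628, p(114)=952050665, p(115)=1064144451, p(116)=1188908248, p(117)=1327710076, p(118)=1482074143, p(119)=1653668665, p(120)=1844349560, p(121)=2056148051, p(122)=2291320912, p(123)=2552338241, p(124)=2841940500, p(125)=3163127352, p(126)=3519222692, p(127)=3913864295, p(128)=4351078600, p(129)=4835271870, p(130)=5371315400, p(131)=5964539504, p(132)=6620830889, p(133)=7346629512, p(134)=8149040695, p(135)=9035836076, p(136)=10015581680, p(137)=11097645016, p(138)=12292341831, p(139)=13610949895, p(140)=15065878135, p(141)=16670689208, p(142)=18440293320, p(143)=20390982757, p(144)=22540654445, p(145)=24908858009, p(146)=27517052599, p(147)=30388671978, p(148)=33549419497, p(149)=37027355200, p(150)=40853235313, p(151)=45060624582, p(152)=49686288421, p(153)=54770336324, p(154)=60356673280, p(155)=66493182097, p(156)=73232243759, p(157)=80630964769, p(158)=88751778802, p(159)=97662728555, p(160)=107438159466, p(161)=118159068427, p(162)=129913904637, p(163)=142798995930, p(164)=156919475295, p(165)=172389800255, p(166)=189334822579, p(167)=207890420102, p(168)=228204732751, p(169)=250438925115, p(170)=274768617130, p(171)=301384802048, p(172)=330495499613, p(173)=362326859895, p(174)=397125074750, p(175)=435157697830, p(176)=476715857290, p(177)=522115831195, p(178)=571701605655, p(179)=625846753120, p(180)=684957390936, p(181)=749474411781.
Final step: p(182) = p(181) + p(180) - p(177) - p(175) + p(170) + p(167) - p(160) - p(156) + p(147) + p(142) - p(131) - p(125) + p(112) + p(105) - p(90) - p(82) + p(65) + p(56) - p(37) - p(27) + p(6)
= 749474411781 + 684957390936 - 522115831195 - 435157697830 + 274768617130 + 207890420102 - 107438159466 - 73232243759 + 30388671978 + 18440293320 - 5964539504 - 3163127352 + 761002156 + 342325709 - 56634173 - 20506255 + 2012558 + 526823 - 21637 - 3010 + 11
= 819876908323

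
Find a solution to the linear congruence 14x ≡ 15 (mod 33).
x ≡ 27 (mod 33)

gcd(14, 33) = 1, which divides 15, so solutions exist.
Find 14^(-1) mod 33 by the extended Euclidean algorithm:
33 = 2 × 14 + 5  ⟹  5 = (1)·33 + (-2)·14
14 = 2 × 5 + 4  ⟹  4 = (-2)·33 + (5)·14
5 = 1 × 4 + 1  ⟹  1 = (3)·33 + (-7)·14
So (-7)·14 ≡ 1 (mod 33), i.e. 14^(-1) ≡ -7 ≡ 26 (mod 33).
x ≡ 26 × 15 = 390 ≡ 27 (mod 33).
Check: 14 × 27 = 378 ≡ 15 (mod 33).
Unique solution: x ≡ 27 (mod 33)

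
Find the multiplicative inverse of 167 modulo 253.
50

gcd(167, 253) = 1, so the inverse exists.
Extended Euclidean algorithm on (253, 167):
253 = 1 × 167 + 86  ⟹  86 = (1)·253 + (-1)·167
167 = 1 × 86 + 81  ⟹  81 = (-1)·253 + (2)·167
86 = 1 × 81 + 5  ⟹  5 = (2)·253 + (-3)·167
81 = 16 × 5 + 1  ⟹  1 = (-33)·253 + (50)·167
So (50)·167 ≡ 1 (mod 253), i.e. 167^(-1) ≡ 50 (mod 253).
Check: 167 × 50 = 8350 ≡ 1 (mod 253)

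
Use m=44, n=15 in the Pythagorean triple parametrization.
(1711, 1320, 2161)

Euclid's formula: a = m² - n², b = 2mn, c = m² + n²
m = 44, n = 15
a = 44² - 15² = 1936 - 225 = 1711
b = 2 × 44 × 15 = 1320
c = 44² + 15² = 1936 + 225 = 2161
Verification: 1711² + 1320² = 2927521 + 1742400 = 4669921 = 2161² ✓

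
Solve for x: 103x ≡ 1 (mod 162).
151

gcd(103, 162) = 1, so the inverse exists.
Extended Euclidean algorithm on (162, 103):
162 = 1 × 103 + 59  ⟹  59 = (1)·162 + (-1)·103
103 = 1 × 59 + 44  ⟹  44 = (-1)·162 + (2)·103
59 = 1 × 44 + 15  ⟹  15 = (2)·162 + (-3)·103
44 = 2 × 15 + 14  ⟹  14 = (-5)·162 + (8)·103
15 = 1 × 14 + 1  ⟹  1 = (7)·162 + (-11)·103
So (-11)·103 ≡ 1 (mod 162), i.e. 103^(-1) ≡ -11 ≡ 151 (mod 162).
Check: 103 × 151 = 15553 ≡ 1 (mod 162)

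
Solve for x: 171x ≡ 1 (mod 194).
59

gcd(171, 194) = 1, so the inverse exists.
Extended Euclidean algorithm on (194, 171):
194 = 1 × 171 + 23  ⟹  23 = (1)·194 + (-1)·171
171 = 7 × 23 + 10  ⟹  10 = (-7)·194 + (8)·171
23 = 2 × 10 + 3  ⟹  3 = (15)·194 + (-17)·171
10 = 3 × 3 + 1  ⟹  1 = (-52)·194 + (59)·171
So (59)·171 ≡ 1 (mod 194), i.e. 171^(-1) ≡ 59 (mod 194).
Check: 171 × 59 = 10089 ≡ 1 (mod 194)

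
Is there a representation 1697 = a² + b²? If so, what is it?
4² + 41² (a=4, b=41)

Factorization: 1697 = 1697
By Fermat: n is sum of two squares iff every prime p ≡ 3 (mod 4) appears to even power.
All primes ≡ 3 (mod 4) appear to even power.
Search a = 0, 1, 2, … for 1697 - a² a perfect square: first hit at a = 4: 1697 - 16 = 1681 = 41².
1697 = 4² + 41² = 16 + 1681 ✓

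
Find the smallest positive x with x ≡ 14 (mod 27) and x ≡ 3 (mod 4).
95

Using Chinese Remainder Theorem:
M = 27 × 4 = 108
M1 = 4, M2 = 27
y1 = 4^(-1) mod 27 = 7
y2 = 27^(-1) mod 4 = 3
x = (14×4×7 + 3×27×3) mod 108 = 95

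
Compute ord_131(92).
26

131 is prime, so ord(92) divides φ(131) = 130.
Divisors of 130: 1, 2, 5, 10, 13, 26, 65, 130.
Repeated squaring: 92^1 ≡ 92, 92^2 ≡ 80, 92^4 ≡ 112, 92^8 ≡ 99, 92^16 ≡ 107, 92^32 ≡ 52, 92^64 ≡ 84, 92^128 ≡ 113 (mod 131).
Test 92^d mod 131 for each divisor d in increasing order:
92^1 ≡ 92
92^2 ≡ 80
92^5 = 92^4·92^1 ≡ 86
92^10 = 92^8·92^2 ≡ 60
92^13 = 92^8·92^4·92^1 ≡ 130
92^26 = 92^16·92^8·92^2 ≡ 1  ← first divisor giving 1
The order is 26.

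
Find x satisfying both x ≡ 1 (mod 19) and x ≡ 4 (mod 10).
134

Using Chinese Remainder Theorem:
M = 19 × 10 = 190
M1 = 10, M2 = 19
y1 = 10^(-1) mod 19 = 2
y2 = 19^(-1) mod 10 = 9
x = (1×10×2 + 4×19×9) mod 190 = 134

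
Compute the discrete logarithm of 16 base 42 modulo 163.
100

Baby-step giant-step with step n = ⌈√163⌉ = 13.
Baby steps 42^j mod 163 (j:value) for j=0..12: 0:1, 1:42, 2:134, 3:86, 4:26, 5:114, 6:61, 7:117, 8:24, 9:30, 10:119, 11:108, 12:135.
Giant-step multiplier: 42^(-13) ≡ 42^(162-13) = 42^149 ≡ 149 (mod 163).
Giant steps γ_i = 16·149^i mod 163: γ_0=16, γ_1=102, γ_2=39, γ_3=106, γ_4=146, γ_5=75, γ_6=91, γ_7=30 (in table at j=9).
x = i·n + j = 7·13 + 9 = 100.
Check: 42^100 ≡ 16 (mod 163).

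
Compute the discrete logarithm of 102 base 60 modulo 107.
24

Baby-step giant-step with step n = ⌈√107⌉ = 11.
Baby steps 60^j mod 107 (j:value) for j=0..10: 0:1, 1:60, 2:69, 3:74, 4:53, 5:77, 6:19, 7:70, 8:27, 9:15, 10:44.
Giant-step multiplier: 60^(-11) ≡ 60^(106-11) = 60^95 ≡ 55 (mod 107).
Giant steps γ_i = 102·55^i mod 107: γ_0=102, γ_1=46, γ_2=69 (in table at j=2).
x = i·n + j = 2·11 + 2 = 24.
Check: 60^24 ≡ 102 (mod 107).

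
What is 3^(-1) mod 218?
73

gcd(3, 218) = 1, so the inverse exists.
Extended Euclidean algorithm on (218, 3):
218 = 72 × 3 + 2  ⟹  2 = (1)·218 + (-72)·3
3 = 1 × 2 + 1  ⟹  1 = (-1)·218 + (73)·3
So (73)·3 ≡ 1 (mod 218), i.e. 3^(-1) ≡ 73 (mod 218).
Check: 3 × 73 = 219 ≡ 1 (mod 218)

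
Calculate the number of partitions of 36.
17977

p(n) counts ways to write n as a sum of positive integers (order ignored).
Euler's pentagonal recurrence: p(k) = p(k-1) + p(k-2) - p(k-5) - p(k-7) + p(k-12) + p(k-15) - ... (offsets j(3j∓1)/2, signs ++--, p(0)=1, p(<0)=0).
DP table for k = 0..35: p(0)=1, p(1)=1, p(2)=2, p(3)=3, p(4)=5, p(5)=7, p(6)=11, p(7)=15, p(8)=22, p(9)=30, p(10)=42, p(11)=56, p(12)=77, p(13)=101, p(14)=135, p(15)=176, p(16)=231, p(17)=297, p(18)=385, p(19)=490, p(20)=627, p(21)=792, p(22)=1002, p(23)=1255, p(24)=1575, p(25)=1958, p(26)=2436, p(27)=3010, p(28)=3718, p(29)=4565, p(30)=5604, p(31)=6842, p(32)=8349, p(33)=10143, p(34)=12310, p(35)=14883.
Final step: p(36) = p(35) + p(34) - p(31) - p(29) + p(24) + p(21) - p(14) - p(10) + p(1)
= 14883 + 12310 - 6842 - 4565 + 1575 + 792 - 135 - 42 + 1
= 17977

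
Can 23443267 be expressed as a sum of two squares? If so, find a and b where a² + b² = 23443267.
Not possible

Factorization: 23443267 = 41 × 83^3
By Fermat: n is sum of two squares iff every prime p ≡ 3 (mod 4) appears to even power.
Prime(s) ≡ 3 (mod 4) with odd exponent: [(83, 3)]
Therefore 23443267 cannot be expressed as a² + b².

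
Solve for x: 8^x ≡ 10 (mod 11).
5

Baby-step giant-step with step n = ⌈√11⌉ = 4.
Baby steps 8^j mod 11 (j:value) for j=0..3: 0:1, 1:8, 2:9, 3:6.
Giant-step multiplier: 8^(-4) ≡ 8^(10-4) = 8^6 ≡ 3 (mod 11).
Giant steps γ_i = 10·3^i mod 11: γ_0=10, γ_1=8 (in table at j=1).
x = i·n + j = 1·4 + 1 = 5.
Check: 8^5 ≡ 10 (mod 11).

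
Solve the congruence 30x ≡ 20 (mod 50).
x ≡ 4 (mod 5)

gcd(30, 50) = 10, which divides 20, so solutions exist.
Divide through by 10: 3x ≡ 2 (mod 5).
Find 3^(-1) mod 5 by the extended Euclidean algorithm:
5 = 1 × 3 + 2  ⟹  2 = (1)·5 + (-1)·3
3 = 1 × 2 + 1  ⟹  1 = (-1)·5 + (2)·3
So (2)·3 ≡ 1 (mod 5), i.e. 3^(-1) ≡ 2 (mod 5).
x ≡ 2 × 2 = 4 ≡ 4 (mod 5).
Check: 30 × 4 = 120 ≡ 20 (mod 50).
x ≡ 4 (mod 5), giving 10 solutions mod 50.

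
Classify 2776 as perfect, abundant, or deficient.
deficient

Proper divisors of 2776: sum = 1 + 2 + 4 + 8 + 347 + 694 + 1388 = 2444
Since 2444 < 2776, 2776 is deficient.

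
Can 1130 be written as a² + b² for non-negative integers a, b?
13² + 31² (a=13, b=31)

Factorization: 1130 = 2 × 5 × 113
By Fermat: n is sum of two squares iff every prime p ≡ 3 (mod 4) appears to even power.
All primes ≡ 3 (mod 4) appear to even power.
Search a = 0, 1, 2, … for 1130 - a² a perfect square: first hit at a = 13: 1130 - 169 = 961 = 31².
1130 = 13² + 31² = 169 + 961 ✓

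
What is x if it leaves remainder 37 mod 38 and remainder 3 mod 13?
341

Using Chinese Remainder Theorem:
M = 38 × 13 = 494
M1 = 13, M2 = 38
y1 = 13^(-1) mod 38 = 3
y2 = 38^(-1) mod 13 = 12
x = (37×13×3 + 3×38×12) mod 494 = 341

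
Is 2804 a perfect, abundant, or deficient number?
deficient

Proper divisors of 2804: sum = 1 + 2 + 4 + 701 + 1402 = 2110
Since 2110 < 2804, 2804 is deficient.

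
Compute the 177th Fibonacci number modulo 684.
610

Matrix identity: Q^n = [[F_(n+1), F_n], [F_n, F_(n-1)]] with Q = [[1,1],[1,0]].
n = 177 = 10110001₂. Square-and-multiply, entries mod 684:
Q^1 = [[1,1],[1,0]]
Q^2 = (Q^1)² = [[2,1],[1,1]]
Q^5 = (Q^2)²·Q = [[8,5],[5,3]]
Q^11 = (Q^5)²·Q = [[144,89],[89,55]]
Q^22 = (Q^11)² = [[613,611],[611,2]]
Q^44 = (Q^22)² = [[110,249],[249,545]]
Q^88 = (Q^44)² = [[229,303],[303,610]]
Q^177 = (Q^88)²·Q = [[379,610],[610,453]]
F_177 mod 684 = Q^177[0][1] = 610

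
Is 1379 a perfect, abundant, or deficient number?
deficient

Proper divisors of 1379: sum = 1 + 7 + 197 = 205
Since 205 < 1379, 1379 is deficient.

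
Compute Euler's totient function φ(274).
136

274 = 2 × 137
φ(n) = n × ∏(1 - 1/p) for each prime p dividing n
φ(274) = 274 × (1 - 1/2) × (1 - 1/137) = 136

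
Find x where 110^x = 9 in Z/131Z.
38

Baby-step giant-step with step n = ⌈√131⌉ = 12.
Baby steps 110^j mod 131 (j:value) for j=0..11: 0:1, 1:110, 2:48, 3:40, 4:77, 5:86, 6:28, 7:67, 8:34, 9:72, 10:60, 11:50.
Giant-step multiplier: 110^(-12) ≡ 110^(130-12) = 110^118 ≡ 65 (mod 131).
Giant steps γ_i = 9·65^i mod 131: γ_0=9, γ_1=61, γ_2=35, γ_3=48 (in table at j=2).
x = i·n + j = 3·12 + 2 = 38.
Check: 110^38 ≡ 9 (mod 131).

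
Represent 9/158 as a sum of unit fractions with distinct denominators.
1/18 + 1/711

Greedy algorithm:
9/158: ceiling(158/9) = 18, use 1/18
1/711: ceiling(711/1) = 711, use 1/711
Result: 9/158 = 1/18 + 1/711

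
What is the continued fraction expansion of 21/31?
[0; 1, 2, 10]

Euclidean algorithm steps:
21 = 0 × 31 + 21
31 = 1 × 21 + 10
21 = 2 × 10 + 1
10 = 10 × 1 + 0
Continued fraction: [0; 1, 2, 10]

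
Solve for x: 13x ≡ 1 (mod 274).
253

gcd(13, 274) = 1, so the inverse exists.
Extended Euclidean algorithm on (274, 13):
274 = 21 × 13 + 1  ⟹  1 = (1)·274 + (-21)·13
So (-21)·13 ≡ 1 (mod 274), i.e. 13^(-1) ≡ -21 ≡ 253 (mod 274).
Check: 13 × 253 = 3289 ≡ 1 (mod 274)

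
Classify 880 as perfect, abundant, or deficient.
abundant

Proper divisors of 880: sum = 1 + 2 + 4 + 5 + 8 + 10 + 11 + 16 + ... + 110 + 176 + 220 + 440 (19 divisors) = 1352
Since 1352 > 880, 880 is abundant.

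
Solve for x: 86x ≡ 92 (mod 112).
x ≡ 18 (mod 56)

gcd(86, 112) = 2, which divides 92, so solutions exist.
Divide through by 2: 43x ≡ 46 (mod 56).
Find 43^(-1) mod 56 by the extended Euclidean algorithm:
56 = 1 × 43 + 13  ⟹  13 = (1)·56 + (-1)·43
43 = 3 × 13 + 4  ⟹  4 = (-3)·56 + (4)·43
13 = 3 × 4 + 1  ⟹  1 = (10)·56 + (-13)·43
So (-13)·43 ≡ 1 (mod 56), i.e. 43^(-1) ≡ -13 ≡ 43 (mod 56).
x ≡ 43 × 46 = 1978 ≡ 18 (mod 56).
Check: 86 × 18 = 1548 ≡ 92 (mod 112).
x ≡ 18 (mod 56), giving 2 solutions mod 112.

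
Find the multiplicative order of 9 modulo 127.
63

127 is prime, so ord(9) divides φ(127) = 126.
Divisors of 126: 1, 2, 3, 6, 7, 9, 14, 18, 21, 42, 63, 126.
Repeated squaring: 9^1 ≡ 9, 9^2 ≡ 81, 9^4 ≡ 84, 9^8 ≡ 71, 9^16 ≡ 88, 9^32 ≡ 124, 9^64 ≡ 9 (mod 127).
Test 9^d mod 127 for each divisor d in increasing order:
9^1 ≡ 9
9^2 ≡ 81
9^3 = 9^2·9^1 ≡ 94
9^6 = 9^4·9^2 ≡ 73
9^7 = 9^4·9^2·9^1 ≡ 22
9^9 = 9^8·9^1 ≡ 4
9^14 = 9^8·9^4·9^2 ≡ 103
9^18 = 9^16·9^2 ≡ 16
9^21 = 9^16·9^4·9^1 ≡ 107
9^42 = 9^32·9^8·9^2 ≡ 19
9^63 = 9^32·9^16·9^8·9^4·9^2·9^1 ≡ 1  ← first divisor giving 1
The order is 63.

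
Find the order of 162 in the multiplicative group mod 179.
178

179 is prime, so ord(162) divides φ(179) = 178.
Divisors of 178: 1, 2, 89, 178.
Repeated squaring: 162^1 ≡ 162, 162^2 ≡ 110, 162^4 ≡ 107, 162^8 ≡ 172, 162^16 ≡ 49, 162^32 ≡ 74, 162^64 ≡ 106, 162^128 ≡ 138 (mod 179).
Test 162^d mod 179 for each divisor d in increasing order:
162^1 ≡ 162
162^2 ≡ 110
162^89 = 162^64·162^16·162^8·162^1 ≡ 178
162^178 = 162^128·162^32·162^16·162^2 ≡ 1  ← first divisor giving 1
The order is 178.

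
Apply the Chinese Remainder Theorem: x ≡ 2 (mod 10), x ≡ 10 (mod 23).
102

Using Chinese Remainder Theorem:
M = 10 × 23 = 230
M1 = 23, M2 = 10
y1 = 23^(-1) mod 10 = 7
y2 = 10^(-1) mod 23 = 7
x = (2×23×7 + 10×10×7) mod 230 = 102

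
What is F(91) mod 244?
121

Matrix identity: Q^n = [[F_(n+1), F_n], [F_n, F_(n-1)]] with Q = [[1,1],[1,0]].
n = 91 = 1011011₂. Square-and-multiply, entries mod 244:
Q^1 = [[1,1],[1,0]]
Q^2 = (Q^1)² = [[2,1],[1,1]]
Q^5 = (Q^2)²·Q = [[8,5],[5,3]]
Q^11 = (Q^5)²·Q = [[144,89],[89,55]]
Q^22 = (Q^11)² = [[109,143],[143,210]]
Q^45 = (Q^22)²·Q = [[111,122],[122,233]]
Q^91 = (Q^45)²·Q = [[121,121],[121,0]]
F_91 mod 244 = Q^91[0][1] = 121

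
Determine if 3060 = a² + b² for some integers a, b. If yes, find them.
12² + 54² (a=12, b=54)

Factorization: 3060 = 2^2 × 3^2 × 5 × 17
By Fermat: n is sum of two squares iff every prime p ≡ 3 (mod 4) appears to even power.
All primes ≡ 3 (mod 4) appear to even power.
Search a = 0, 1, 2, … for 3060 - a² a perfect square: first hit at a = 12: 3060 - 144 = 2916 = 54².
3060 = 12² + 54² = 144 + 2916 ✓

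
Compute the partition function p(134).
8149040695

p(n) counts ways to write n as a sum of positive integers (order ignored).
Euler's pentagonal recurrence: p(k) = p(k-1) + p(k-2) - p(k-5) - p(k-7) + p(k-12) + p(k-15) - ... (offsets j(3j∓1)/2, signs ++--, p(0)=1, p(<0)=0).
DP table for k = 0..133: p(0)=1, p(1)=1, p(2)=2, p(3)=3, p(4)=5, p(5)=7, p(6)=11, p(7)=15, p(8)=22, p(9)=30, p(10)=42, p(11)=56, p(12)=77, p(13)=101, p(14)=135, p(15)=176, p(16)=231, p(17)=297, p(18)=385, p(19)=490, p(20)=627, p(21)=792, p(22)=1002, p(23)=1255, p(24)=1575, p(25)=1958, p(26)=2436, p(27)=3010, p(28)=3718, p(29)=4565, p(30)=5604, p(31)=6842, p(32)=8349, p(33)=10143, p(34)=12310, p(35)=14883, p(36)=17977, p(37)=21637, p(38)=26015, p(39)=31185, p(40)=37338, p(41)=44583, p(42)=53174, p(43)=63261, p(44)=75175, p(45)=89134, p(46)=105558, p(47)=124754, p(48)=147273, p(49)=173525, p(50)=204226, p(51)=239943, p(52)=281589, p(53)=329931, p(54)=386155, p(55)=451276, p(56)=526823, p(57)=614154, p(58)=715220, p(59)=831820, p(60)=966467, p(61)=1121505, p(62)=1300156, p(63)=1505499, p(64)=1741630, p(65)=2012558, p(66)=2323520, p(67)=2679689, p(68)=3087735, p(69)=3554345, p(70)=4087968, p(71)=4697205, p(72)=5392783, p(73)=6185689, p(74)=7089500, p(75)=8118264, p(76)=9289091, p(77)=10619863, p(78)=12132164, p(79)=13848650, p(80)=15796476, p(81)=18004327, p(82)=20506255, p(83)=23338469, p(84)=26543660, p(85)=30167357, p(86)=34262962, p(87)=38887673, p(88)=44108109, p(89)=49995925, p(90)=56634173, p(91)=64112359, p(92)=72533807, p(93)=82010177, p(94)=92669720, p(95)=104651419, p(96)=118114304, p(97)=133230930, p(98)=150198136, p(99)=169229875, p(100)=190569292, p(101)=214481126, p(102)=241265379, p(103)=271248950, p(104)=304801365, p(105)=342325709, p(106)=384276336, p(107)=431149389, p(108)=483502844, p(109)=541946240, p(110)=607163746, p(111)=679903203, p(112)=761002156, p(113)=851376628, p(114)=952050665, p(115)=1064144451, p(116)=1188908248, p(117)=1327710076, p(118)=1482074143, p(119)=1653668665, p(120)=1844349560, p(121)=2056148051, p(122)=2291320912, p(123)=2552338241, p(124)=2841940500, p(125)=3163127352, p(126)=3519222692, p(127)=3913864295, p(128)=4351078600, p(129)=4835271870, p(130)=5371315400, p(131)=5964539504, p(132)=6620830889, p(133)=7346629512.
Final step: p(134) = p(133) + p(132) - p(129) - p(127) + p(122) + p(119) - p(112) - p(108) + p(99) + p(94) - p(83) - p(77) + p(64) + p(57) - p(42) - p(34) + p(17) + p(8)
= 7346629512 + 6620830889 - 4835271870 - 3913864295 + 2291320912 + 1653668665 - 761002156 - 483502844 + 169229875 + 92669720 - 23338469 - 10619863 + 1741630 + 614154 - 53174 - 12310 + 297 + 22
= 8149040695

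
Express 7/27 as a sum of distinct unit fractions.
1/4 + 1/108

Greedy algorithm:
7/27: ceiling(27/7) = 4, use 1/4
1/108: ceiling(108/1) = 108, use 1/108
Result: 7/27 = 1/4 + 1/108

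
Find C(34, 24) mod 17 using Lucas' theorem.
0

Using Lucas' theorem:
Write n=34 and k=24 in base 17:
n in base 17: [2, 0]
k in base 17: [1, 7]
C(34,24) mod 17 = ∏ C(n_i, k_i) mod 17
Digit binomials (mod 17): C(2,1) = 2; C(0,7) = 0 (k_i > n_i)
Product: 2 × 0 = 0 ≡ 0 (mod 17)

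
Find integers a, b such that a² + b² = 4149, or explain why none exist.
30² + 57² (a=30, b=57)

Factorization: 4149 = 3^2 × 461
By Fermat: n is sum of two squares iff every prime p ≡ 3 (mod 4) appears to even power.
All primes ≡ 3 (mod 4) appear to even power.
Search a = 0, 1, 2, … for 4149 - a² a perfect square: first hit at a = 30: 4149 - 900 = 3249 = 57².
4149 = 30² + 57² = 900 + 3249 ✓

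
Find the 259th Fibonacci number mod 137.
90

Matrix identity: Q^n = [[F_(n+1), F_n], [F_n, F_(n-1)]] with Q = [[1,1],[1,0]].
n = 259 = 100000011₂. Square-and-multiply, entries mod 137:
Q^1 = [[1,1],[1,0]]
Q^2 = (Q^1)² = [[2,1],[1,1]]
Q^4 = (Q^2)² = [[5,3],[3,2]]
Q^8 = (Q^4)² = [[34,21],[21,13]]
Q^16 = (Q^8)² = [[90,28],[28,62]]
Q^32 = (Q^16)² = [[116,9],[9,107]]
Q^64 = (Q^32)² = [[111,89],[89,22]]
Q^129 = (Q^64)²·Q = [[21,103],[103,55]]
Q^259 = (Q^129)²·Q = [[109,90],[90,19]]
F_259 mod 137 = Q^259[0][1] = 90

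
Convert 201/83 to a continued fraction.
[2; 2, 2, 1, 2, 4]

Euclidean algorithm steps:
201 = 2 × 83 + 35
83 = 2 × 35 + 13
35 = 2 × 13 + 9
13 = 1 × 9 + 4
9 = 2 × 4 + 1
4 = 4 × 1 + 0
Continued fraction: [2; 2, 2, 1, 2, 4]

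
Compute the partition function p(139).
13610949895

p(n) counts ways to write n as a sum of positive integers (order ignored).
Euler's pentagonal recurrence: p(k) = p(k-1) + p(k-2) - p(k-5) - p(k-7) + p(k-12) + p(k-15) - ... (offsets j(3j∓1)/2, signs ++--, p(0)=1, p(<0)=0).
DP table for k = 0..138: p(0)=1, p(1)=1, p(2)=2, p(3)=3, p(4)=5, p(5)=7, p(6)=11, p(7)=15, p(8)=22, p(9)=30, p(10)=42, p(11)=56, p(12)=77, p(13)=101, p(14)=135, p(15)=176, p(16)=231, p(17)=297, p(18)=385, p(19)=490, p(20)=627, p(21)=792, p(22)=1002, p(23)=1255, p(24)=1575, p(25)=1958, p(26)=2436, p(27)=3010, p(28)=3718, p(29)=4565, p(30)=5604, p(31)=6842, p(32)=8349, p(33)=10143, p(34)=12310, p(35)=14883, p(36)=17977, p(37)=21637, p(38)=26015, p(39)=31185, p(40)=37338, p(41)=44583, p(42)=53174, p(43)=63261, p(44)=75175, p(45)=89134, p(46)=105558, p(47)=124754, p(48)=147273, p(49)=173525, p(50)=204226, p(51)=239943, p(52)=281589, p(53)=329931, p(54)=386155, p(55)=451276, p(56)=526823, p(57)=614154, p(58)=715220, p(59)=831820, p(60)=966467, p(61)=1121505, p(62)=1300156, p(63)=1505499, p(64)=1741630, p(65)=2012558, p(66)=2323520, p(67)=2679689, p(68)=3087735, p(69)=3554345, p(70)=4087968, p(71)=4697205, p(72)=5392783, p(73)=6185689, p(74)=7089500, p(75)=8118264, p(76)=9289091, p(77)=10619863, p(78)=12132164, p(79)=13848650, p(80)=15796476, p(81)=18004327, p(82)=20506255, p(83)=23338469, p(84)=26543660, p(85)=30167357, p(86)=34262962, p(87)=38887673, p(88)=44108109, p(89)=49995925, p(90)=56634173, p(91)=64112359, p(92)=72533807, p(93)=82010177, p(94)=92669720, p(95)=104651419, p(96)=118114304, p(97)=133230930, p(98)=150198136, p(99)=169229875, p(100)=190569292, p(101)=214481126, p(102)=241265379, p(103)=271248950, p(104)=304801365, p(105)=342325709, p(106)=384276336, p(107)=431149389, p(108)=483502844, p(109)=541946240, p(110)=607163746, p(111)=679903203, p(112)=761002156, p(113)=851376628, p(114)=952050665, p(115)=1064144451, p(116)=1188908248, p(117)=1327710076, p(118)=1482074143, p(119)=1653668665, p(120)=1844349560, p(121)=2056148051, p(122)=2291320912, p(123)=2552338241, p(124)=2841940500, p(125)=3163127352, p(126)=3519222692, p(127)=3913864295, p(128)=4351078600, p(129)=4835271870, p(130)=5371315400, p(131)=5964539504, p(132)=6620830889, p(133)=7346629512, p(134)=8149040695, p(135)=9035836076, p(136)=10015581680, p(137)=11097645016, p(138)=12292341831.
Final step: p(139) = p(138) + p(137) - p(134) - p(132) + p(127) + p(124) - p(117) - p(113) + p(104) + p(99) - p(88) - p(82) + p(69) + p(62) - p(47) - p(39) + p(22) + p(13)
= 12292341831 + 11097645016 - 8149040695 - 6620830889 + 3913864295 + 2841940500 - 1327710076 - 851376628 + 304801365 + 169229875 - 44108109 - 20506255 + 3554345 + 1300156 - 124754 - 31185 + 1002 + 101
= 13610949895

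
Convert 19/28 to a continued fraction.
[0; 1, 2, 9]

Euclidean algorithm steps:
19 = 0 × 28 + 19
28 = 1 × 19 + 9
19 = 2 × 9 + 1
9 = 9 × 1 + 0
Continued fraction: [0; 1, 2, 9]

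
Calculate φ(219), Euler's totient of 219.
144

219 = 3 × 73
φ(n) = n × ∏(1 - 1/p) for each prime p dividing n
φ(219) = 219 × (1 - 1/3) × (1 - 1/73) = 144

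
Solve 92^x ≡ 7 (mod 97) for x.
79

Baby-step giant-step with step n = ⌈√97⌉ = 10.
Baby steps 92^j mod 97 (j:value) for j=0..9: 0:1, 1:92, 2:25, 3:69, 4:43, 5:76, 6:8, 7:57, 8:6, 9:67.
Giant-step multiplier: 92^(-10) ≡ 92^(96-10) = 92^86 ≡ 11 (mod 97).
Giant steps γ_i = 7·11^i mod 97: γ_0=7, γ_1=77, γ_2=71, γ_3=5, γ_4=55, γ_5=23, γ_6=59, γ_7=67 (in table at j=9).
x = i·n + j = 7·10 + 9 = 79.
Check: 92^79 ≡ 7 (mod 97).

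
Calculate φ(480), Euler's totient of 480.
128

480 = 2^5 × 3 × 5
φ(n) = n × ∏(1 - 1/p) for each prime p dividing n
φ(480) = 480 × (1 - 1/2) × (1 - 1/3) × (1 - 1/5) = 128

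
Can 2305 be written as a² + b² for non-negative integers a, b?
1² + 48² (a=1, b=48)

Factorization: 2305 = 5 × 461
By Fermat: n is sum of two squares iff every prime p ≡ 3 (mod 4) appears to even power.
All primes ≡ 3 (mod 4) appear to even power.
Search a = 0, 1, 2, … for 2305 - a² a perfect square: first hit at a = 1: 2305 - 1 = 2304 = 48².
2305 = 1² + 48² = 1 + 2304 ✓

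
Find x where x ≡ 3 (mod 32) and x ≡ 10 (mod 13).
387

Using Chinese Remainder Theorem:
M = 32 × 13 = 416
M1 = 13, M2 = 32
y1 = 13^(-1) mod 32 = 5
y2 = 32^(-1) mod 13 = 11
x = (3×13×5 + 10×32×11) mod 416 = 387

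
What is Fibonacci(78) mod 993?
2

Matrix identity: Q^n = [[F_(n+1), F_n], [F_n, F_(n-1)]] with Q = [[1,1],[1,0]].
n = 78 = 1001110₂. Square-and-multiply, entries mod 993:
Q^1 = [[1,1],[1,0]]
Q^2 = (Q^1)² = [[2,1],[1,1]]
Q^4 = (Q^2)² = [[5,3],[3,2]]
Q^9 = (Q^4)²·Q = [[55,34],[34,21]]
Q^19 = (Q^9)²·Q = [[807,209],[209,598]]
Q^39 = (Q^19)²·Q = [[540,823],[823,710]]
Q^78 = (Q^39)² = [[754,2],[2,752]]
F_78 mod 993 = Q^78[0][1] = 2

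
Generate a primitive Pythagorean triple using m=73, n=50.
(2829, 7300, 7829)

Euclid's formula: a = m² - n², b = 2mn, c = m² + n²
m = 73, n = 50
a = 73² - 50² = 5329 - 2500 = 2829
b = 2 × 73 × 50 = 7300
c = 73² + 50² = 5329 + 2500 = 7829
Verification: 2829² + 7300² = 8003241 + 53290000 = 61293241 = 7829² ✓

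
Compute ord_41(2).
20

41 is prime, so ord(2) divides φ(41) = 40.
Divisors of 40: 1, 2, 4, 5, 8, 10, 20, 40.
Repeated squaring: 2^1 ≡ 2, 2^2 ≡ 4, 2^4 ≡ 16, 2^8 ≡ 10, 2^16 ≡ 18, 2^32 ≡ 37 (mod 41).
Test 2^d mod 41 for each divisor d in increasing order:
2^1 ≡ 2
2^2 ≡ 4
2^4 ≡ 16
2^5 = 2^4·2^1 ≡ 32
2^8 ≡ 10
2^10 = 2^8·2^2 ≡ 40
2^20 = 2^16·2^4 ≡ 1  ← first divisor giving 1
The order is 20.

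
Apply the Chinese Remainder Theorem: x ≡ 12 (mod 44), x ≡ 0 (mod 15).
540

Using Chinese Remainder Theorem:
M = 44 × 15 = 660
M1 = 15, M2 = 44
y1 = 15^(-1) mod 44 = 3
y2 = 44^(-1) mod 15 = 14
x = (12×15×3 + 0×44×14) mod 660 = 540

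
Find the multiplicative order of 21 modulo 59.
29

59 is prime, so ord(21) divides φ(59) = 58.
Divisors of 58: 1, 2, 29, 58.
Repeated squaring: 21^1 ≡ 21, 21^2 ≡ 28, 21^4 ≡ 17, 21^8 ≡ 53, 21^16 ≡ 36, 21^32 ≡ 57 (mod 59).
Test 21^d mod 59 for each divisor d in increasing order:
21^1 ≡ 21
21^2 ≡ 28
21^29 = 21^16·21^8·21^4·21^1 ≡ 1  ← first divisor giving 1
The order is 29.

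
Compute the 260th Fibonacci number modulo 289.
123

Matrix identity: Q^n = [[F_(n+1), F_n], [F_n, F_(n-1)]] with Q = [[1,1],[1,0]].
n = 260 = 100000100₂. Square-and-multiply, entries mod 289:
Q^1 = [[1,1],[1,0]]
Q^2 = (Q^1)² = [[2,1],[1,1]]
Q^4 = (Q^2)² = [[5,3],[3,2]]
Q^8 = (Q^4)² = [[34,21],[21,13]]
Q^16 = (Q^8)² = [[152,120],[120,32]]
Q^32 = (Q^16)² = [[223,116],[116,107]]
Q^65 = (Q^32)²·Q = [[26,183],[183,132]]
Q^130 = (Q^65)² = [[63,14],[14,49]]
Q^260 = (Q^130)² = [[119,123],[123,285]]
F_260 mod 289 = Q^260[0][1] = 123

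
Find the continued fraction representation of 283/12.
[23; 1, 1, 2, 2]

Euclidean algorithm steps:
283 = 23 × 12 + 7
12 = 1 × 7 + 5
7 = 1 × 5 + 2
5 = 2 × 2 + 1
2 = 2 × 1 + 0
Continued fraction: [23; 1, 1, 2, 2]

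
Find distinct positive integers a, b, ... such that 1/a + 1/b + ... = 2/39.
1/20 + 1/780

Greedy algorithm:
2/39: ceiling(39/2) = 20, use 1/20
1/780: ceiling(780/1) = 780, use 1/780
Result: 2/39 = 1/20 + 1/780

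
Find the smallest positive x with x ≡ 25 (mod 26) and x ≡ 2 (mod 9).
155

Using Chinese Remainder Theorem:
M = 26 × 9 = 234
M1 = 9, M2 = 26
y1 = 9^(-1) mod 26 = 3
y2 = 26^(-1) mod 9 = 8
x = (25×9×3 + 2×26×8) mod 234 = 155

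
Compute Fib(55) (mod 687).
52

Matrix identity: Q^n = [[F_(n+1), F_n], [F_n, F_(n-1)]] with Q = [[1,1],[1,0]].
n = 55 = 110111₂. Square-and-multiply, entries mod 687:
Q^1 = [[1,1],[1,0]]
Q^3 = (Q^1)²·Q = [[3,2],[2,1]]
Q^6 = (Q^3)² = [[13,8],[8,5]]
Q^13 = (Q^6)²·Q = [[377,233],[233,144]]
Q^27 = (Q^13)²·Q = [[417,623],[623,481]]
Q^55 = (Q^27)²·Q = [[288,52],[52,236]]
F_55 mod 687 = Q^55[0][1] = 52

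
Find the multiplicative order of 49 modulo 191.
5

191 is prime, so ord(49) divides φ(191) = 190.
Divisors of 190: 1, 2, 5, 10, 19, 38, 95, 190.
Repeated squaring: 49^1 ≡ 49, 49^2 ≡ 109, 49^4 ≡ 39, 49^8 ≡ 184, 49^16 ≡ 49, 49^32 ≡ 109, 49^64 ≡ 39, 49^128 ≡ 184 (mod 191).
Test 49^d mod 191 for each divisor d in increasing order:
49^1 ≡ 49
49^2 ≡ 109
49^5 = 49^4·49^1 ≡ 1  ← first divisor giving 1
The order is 5.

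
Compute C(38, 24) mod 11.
8

Using Lucas' theorem:
Write n=38 and k=24 in base 11:
n in base 11: [3, 5]
k in base 11: [2, 2]
C(38,24) mod 11 = ∏ C(n_i, k_i) mod 11
Digit binomials (mod 11): C(3,2) = 3; C(5,2) = 10
Product: 3 × 10 = 30 ≡ 8 (mod 11)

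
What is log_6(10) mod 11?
5

Baby-step giant-step with step n = ⌈√11⌉ = 4.
Baby steps 6^j mod 11 (j:value) for j=0..3: 0:1, 1:6, 2:3, 3:7.
Giant-step multiplier: 6^(-4) ≡ 6^(10-4) = 6^6 ≡ 5 (mod 11).
Giant steps γ_i = 10·5^i mod 11: γ_0=10, γ_1=6 (in table at j=1).
x = i·n + j = 1·4 + 1 = 5.
Check: 6^5 ≡ 10 (mod 11).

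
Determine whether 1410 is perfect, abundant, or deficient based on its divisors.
abundant

Proper divisors of 1410: sum = 1 + 2 + 3 + 5 + 6 + 10 + 15 + 30 + 47 + 94 + 141 + 235 + 282 + 470 + 705 = 2046
Since 2046 > 1410, 1410 is abundant.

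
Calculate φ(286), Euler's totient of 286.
120

286 = 2 × 11 × 13
φ(n) = n × ∏(1 - 1/p) for each prime p dividing n
φ(286) = 286 × (1 - 1/2) × (1 - 1/11) × (1 - 1/13) = 120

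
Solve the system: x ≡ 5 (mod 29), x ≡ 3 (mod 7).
150

Using Chinese Remainder Theorem:
M = 29 × 7 = 203
M1 = 7, M2 = 29
y1 = 7^(-1) mod 29 = 25
y2 = 29^(-1) mod 7 = 1
x = (5×7×25 + 3×29×1) mod 203 = 150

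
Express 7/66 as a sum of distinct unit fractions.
1/10 + 1/165

Greedy algorithm:
7/66: ceiling(66/7) = 10, use 1/10
1/165: ceiling(165/1) = 165, use 1/165
Result: 7/66 = 1/10 + 1/165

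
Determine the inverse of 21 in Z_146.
7

gcd(21, 146) = 1, so the inverse exists.
Extended Euclidean algorithm on (146, 21):
146 = 6 × 21 + 20  ⟹  20 = (1)·146 + (-6)·21
21 = 1 × 20 + 1  ⟹  1 = (-1)·146 + (7)·21
So (7)·21 ≡ 1 (mod 146), i.e. 21^(-1) ≡ 7 (mod 146).
Check: 21 × 7 = 147 ≡ 1 (mod 146)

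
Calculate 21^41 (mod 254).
13

Repeated squaring. Binary of 41 = 101001.
21^1 ≡ 21 (mod 254); 21^2 ≡ 187 (mod 254); 21^4 ≡ 171 (mod 254); 21^8 ≡ 31 (mod 254); 21^16 ≡ 199 (mod 254); 21^32 ≡ 231 (mod 254)
21^41 = 21^1 × 21^8 × 21^32 ≡ 13 (mod 254)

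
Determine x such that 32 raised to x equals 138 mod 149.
7

Baby-step giant-step with step n = ⌈√149⌉ = 13.
Baby steps 32^j mod 149 (j:value) for j=0..12: 0:1, 1:32, 2:130, 3:137, 4:63, 5:79, 6:144, 7:138, 8:95, 9:60, 10:132, 11:52, 12:25.
h = 138 is already in the table at j=7, so x = 7.
Check: 32^7 ≡ 138 (mod 149).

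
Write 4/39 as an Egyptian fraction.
1/10 + 1/390

Greedy algorithm:
4/39: ceiling(39/4) = 10, use 1/10
1/390: ceiling(390/1) = 390, use 1/390
Result: 4/39 = 1/10 + 1/390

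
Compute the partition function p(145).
24908858009

p(n) counts ways to write n as a sum of positive integers (order ignored).
Euler's pentagonal recurrence: p(k) = p(k-1) + p(k-2) - p(k-5) - p(k-7) + p(k-12) + p(k-15) - ... (offsets j(3j∓1)/2, signs ++--, p(0)=1, p(<0)=0).
DP table for k = 0..144: p(0)=1, p(1)=1, p(2)=2, p(3)=3, p(4)=5, p(5)=7, p(6)=11, p(7)=15, p(8)=22, p(9)=30, p(10)=42, p(11)=56, p(12)=77, p(13)=101, p(14)=135, p(15)=176, p(16)=231, p(17)=297, p(18)=385, p(19)=490, p(20)=627, p(21)=792, p(22)=1002, p(23)=1255, p(24)=1575, p(25)=1958, p(26)=2436, p(27)=3010, p(28)=3718, p(29)=4565, p(30)=5604, p(31)=6842, p(32)=8349, p(33)=10143, p(34)=12310, p(35)=14883, p(36)=17977, p(37)=21637, p(38)=26015, p(39)=31185, p(40)=37338, p(41)=44583, p(42)=53174, p(43)=63261, p(44)=75175, p(45)=89134, p(46)=105558, p(47)=124754, p(48)=147273, p(49)=173525, p(50)=204226, p(51)=239943, p(52)=281589, p(53)=329931, p(54)=386155, p(55)=451276, p(56)=526823, p(57)=614154, p(58)=715220, p(59)=831820, p(60)=966467, p(61)=1121505, p(62)=1300156, p(63)=1505499, p(64)=1741630, p(65)=2012558, p(66)=2323520, p(67)=2679689, p(68)=3087735, p(69)=3554345, p(70)=4087968, p(71)=4697205, p(72)=5392783, p(73)=6185689, p(74)=7089500, p(75)=8118264, p(76)=9289091, p(77)=10619863, p(78)=12132164, p(79)=13848650, p(80)=15796476, p(81)=18004327, p(82)=20506255, p(83)=23338469, p(84)=26543660, p(85)=30167357, p(86)=34262962, p(87)=38887673, p(88)=44108109, p(89)=49995925, p(90)=56634173, p(91)=64112359, p(92)=72533807, p(93)=82010177, p(94)=92669720, p(95)=104651419, p(96)=118114304, p(97)=133230930, p(98)=150198136, p(99)=169229875, p(100)=190569292, p(101)=214481126, p(102)=241265379, p(103)=271248950, p(104)=304801365, p(105)=342325709, p(106)=384276336, p(107)=431149389, p(108)=483502844, p(109)=541946240, p(110)=607163746, p(111)=679903203, p(112)=761002156, p(113)=851376628, p(114)=952050665, p(115)=1064144451, p(116)=1188908248, p(117)=1327710076, p(118)=1482074143, p(119)=1653668665, p(120)=1844349560, p(121)=2056148051, p(122)=2291320912, p(123)=2552338241, p(124)=2841940500, p(125)=3163127352, p(126)=3519222692, p(127)=3913864295, p(128)=4351078600, p(129)=4835271870, p(130)=5371315400, p(131)=5964539504, p(132)=6620830889, p(133)=7346629512, p(134)=8149040695, p(135)=9035836076, p(136)=10015581680, p(137)=11097645016, p(138)=12292341831, p(139)=13610949895, p(140)=15065878135, p(141)=16670689208, p(142)=18440293320, p(143)=20390982757, p(144)=22540654445.
Final step: p(145) = p(144) + p(143) - p(140) - p(138) + p(133) + p(130) - p(123) - p(119) + p(110) + p(105) - p(94) - p(88) + p(75) + p(68) - p(53) - p(45) + p(28) + p(19) - p(0)
= 22540654445 + 20390982757 - 15065878135 - 12292341831 + 7346629512 + 5371315400 - 2552338241 - 1653668665 + 607163746 + 342325709 - 92669720 - 44108109 + 8118264 + 3087735 - 329931 - 89134 + 3718 + 490 - 1
= 24908858009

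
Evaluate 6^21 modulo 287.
76

Repeated squaring. Binary of 21 = 10101.
6^1 ≡ 6 (mod 287); 6^2 ≡ 36 (mod 287); 6^4 ≡ 148 (mod 287); 6^8 ≡ 92 (mod 287); 6^16 ≡ 141 (mod 287)
6^21 = 6^1 × 6^4 × 6^16 ≡ 76 (mod 287)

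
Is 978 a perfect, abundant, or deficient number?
abundant

Proper divisors of 978: sum = 1 + 2 + 3 + 6 + 163 + 326 + 489 = 990
Since 990 > 978, 978 is abundant.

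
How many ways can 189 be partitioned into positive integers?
1527273599625

p(n) counts ways to write n as a sum of positive integers (order ignored).
Euler's pentagonal recurrence: p(k) = p(k-1) + p(k-2) - p(k-5) - p(k-7) + p(k-12) + p(k-15) - ... (offsets j(3j∓1)/2, signs ++--, p(0)=1, p(<0)=0).
DP table for k = 0..188: p(0)=1, p(1)=1, p(2)=2, p(3)=3, p(4)=5, p(5)=7, p(6)=11, p(7)=15, p(8)=22, p(9)=30, p(10)=42, p(11)=56, p(12)=77, p(13)=101, p(14)=135, p(15)=176, p(16)=231, p(17)=297, p(18)=385, p(19)=490, p(20)=627, p(21)=792, p(22)=1002, p(23)=1255, p(24)=1575, p(25)=1958, p(26)=2436, p(27)=3010, p(28)=3718, p(29)=4565, p(30)=5604, p(31)=6842, p(32)=8349, p(33)=10143, p(34)=12310, p(35)=14883, p(36)=17977, p(37)=21637, p(38)=26015, p(39)=31185, p(40)=37338, p(41)=44583, p(42)=53174, p(43)=63261, p(44)=75175, p(45)=89134, p(46)=105558, p(47)=124754, p(48)=147273, p(49)=173525, p(50)=204226, p(51)=239943, p(52)=281589, p(53)=329931, p(54)=386155, p(55)=451276, p(56)=526823, p(57)=614154, p(58)=715220, p(59)=831820, p(60)=966467, p(61)=1121505, p(62)=1300156, p(63)=1505499, p(64)=1741630, p(65)=2012558, p(66)=2323520, p(67)=2679689, p(68)=3087735, p(69)=3554345, p(70)=4087968, p(71)=4697205, p(72)=5392783, p(73)=6185689, p(74)=7089500, p(75)=8118264, p(76)=9289091, p(77)=10619863, p(78)=12132164, p(79)=13848650, p(80)=15796476, p(81)=18004327, p(82)=20506255, p(83)=23338469, p(84)=26543660, p(85)=30167357, p(86)=34262962, p(87)=38887673, p(88)=44108109, p(89)=49995925, p(90)=56634173, p(91)=64112359, p(92)=72533807, p(93)=82010177, p(94)=92669720, p(95)=104651419, p(96)=118114304, p(97)=133230930, p(98)=150198136, p(99)=169229875, p(100)=190569292, p(101)=214481126, p(102)=241265379, p(103)=271248950, p(104)=304801365, p(105)=342325709, p(106)=384276336, p(107)=431149389, p(108)=483502844, p(109)=541946240, p(110)=607163746, p(111)=679903203, p(112)=761002156, p(113)=851376628, p(114)=952050665, p(115)=1064144451, p(116)=1188908248, p(117)=1327710076, p(118)=1482074143, p(119)=1653668665, p(120)=1844349560, p(121)=2056148051, p(122)=2291320912, p(123)=2552338241, p(124)=2841940500, p(125)=3163127352, p(126)=3519222692, p(127)=3913864295, p(128)=4351078600, p(129)=4835271870, p(130)=5371315400, p(131)=5964539504, p(132)=6620830889, p(133)=7346629512, p(134)=8149040695, p(135)=9035836076, p(136)=10015581680, p(137)=11097645016, p(138)=12292341831, p(139)=13610949895, p(140)=15065878135, p(141)=16670689208, p(142)=18440293320, p(143)=20390982757, p(144)=22540654445, p(145)=24908858009, p(146)=27517052599, p(147)=30388671978, p(148)=33549419497, p(149)=37027355200, p(150)=40853235313, p(151)=45060624582, p(152)=49686288421, p(153)=54770336324, p(154)=60356673280, p(155)=66493182097, p(156)=73232243759, p(157)=80630964769, p(158)=88751778802, p(159)=97662728555, p(160)=107438159466, p(161)=118159068427, p(162)=129913904637, p(163)=142798995930, p(164)=156919475295, p(165)=172389800255, p(166)=189334822579, p(167)=207890420102, p(168)=228204732751, p(169)=250438925115, p(170)=274768617130, p(171)=301384802048, p(172)=330495499613, p(173)=362326859895, p(174)=397125074750, p(175)=435157697830, p(176)=476715857290, p(177)=522115831195, p(178)=571701605655, p(179)=625846753120, p(180)=684957390936, p(181)=749474411781, p(182)=819876908323, p(183)=896684817527, p(184)=980462880430, p(185)=1071823774337, p(186)=1171432692373, p(187)=1280011042268, p(188)=1398341745571.
Final step: p(189) = p(188) + p(187) - p(184) - p(182) + p(177) + p(174) - p(167) - p(163) + p(154) + p(149) - p(138) - p(132) + p(119) + p(112) - p(97) - p(89) + p(72) + p(63) - p(44) - p(34) + p(13) + p(2)
= 1398341745571 + 1280011042268 - 980462880430 - 819876908323 + 522115831195 + 397125074750 - 207890420102 - 142798995930 + 60356673280 + 37027355200 - 12292341831 - 6620830889 + 1653668665 + 761002156 - 133230930 - 49995925 + 5392783 + 1505499 - 75175 - 12310 + 101 + 2
= 1527273599625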